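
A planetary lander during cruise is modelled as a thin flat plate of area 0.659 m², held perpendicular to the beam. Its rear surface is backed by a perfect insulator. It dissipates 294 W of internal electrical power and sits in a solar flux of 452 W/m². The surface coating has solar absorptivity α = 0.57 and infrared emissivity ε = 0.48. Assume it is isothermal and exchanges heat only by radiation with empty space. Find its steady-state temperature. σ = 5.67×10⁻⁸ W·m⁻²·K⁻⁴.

T ≈ 401 K

At steady state, absorbed solar power + internal power = radiated power.
Absorbed: α·S·A_cross = 0.57·452·0.6590 = 169.8 W (cross-section A).
Total input = 169.8 + 294 = 463.8 W.
Radiated: εσ·A_surf·T⁴ with A_surf = A = 0.6590 m².
T⁴ = 463.8/(0.48·5.67×10⁻⁸·0.6590) = 2.586×10¹⁰ K⁴.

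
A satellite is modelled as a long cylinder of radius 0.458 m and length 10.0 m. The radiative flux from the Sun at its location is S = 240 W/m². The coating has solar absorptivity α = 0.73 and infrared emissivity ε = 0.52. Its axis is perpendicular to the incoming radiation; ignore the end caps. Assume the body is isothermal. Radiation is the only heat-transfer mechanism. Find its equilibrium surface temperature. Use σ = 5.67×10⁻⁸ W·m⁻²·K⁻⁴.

T ≈ 209 K

At equilibrium, absorbed power = emitted power.
Absorbing cross-section = 2rL = 9.160 m²; emitting surface = 2πrL = 28.78 m² (ratio π).
αS·A_cross = εσ·A_surf·T⁴  ⇒  T⁴ = αS/(ε·πσ).
T⁴ = 0.730·240/(0.52·π·5.67×10⁻⁸) = 1.891×10⁹ K⁴.
T = (1.891×10⁹)^(1/4).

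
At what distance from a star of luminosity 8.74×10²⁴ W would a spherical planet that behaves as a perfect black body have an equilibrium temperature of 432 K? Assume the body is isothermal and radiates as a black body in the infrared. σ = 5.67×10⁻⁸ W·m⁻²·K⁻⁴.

d ≈ 9.38×10⁹ m

For an isothermal black-emitting sphere, (1−a)S·πr² = σ·4πr²·T⁴ ⇒ S = 4σT⁴/(1−a).
S = 4·5.67×10⁻⁸·(432)⁴/1.00 = 7899 W/m².
Flux falls as S = L/(4πd²), so d = √(L/(4πS)) = √(8.74×10²⁴/(4π·7899)).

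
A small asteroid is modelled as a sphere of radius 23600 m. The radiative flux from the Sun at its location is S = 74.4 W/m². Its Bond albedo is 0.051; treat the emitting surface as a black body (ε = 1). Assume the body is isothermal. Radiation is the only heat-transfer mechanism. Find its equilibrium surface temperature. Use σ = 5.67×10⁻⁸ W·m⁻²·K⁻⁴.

T ≈ 133 K

At equilibrium, absorbed power = emitted power.
Absorbing cross-section = πr² = 1.750×10⁹ m²; emitting surface = 4πr² = 6.999×10⁹ m² (ratio 4).
(1−a)S·A_cross = εσ·A_surf·T⁴  ⇒  T⁴ = (1−a)S/(4σ).
T⁴ = 0.949·74.4/(4·5.67×10⁻⁸) = 3.113×10⁸ K⁴.
T = (3.113×10⁸)^(1/4).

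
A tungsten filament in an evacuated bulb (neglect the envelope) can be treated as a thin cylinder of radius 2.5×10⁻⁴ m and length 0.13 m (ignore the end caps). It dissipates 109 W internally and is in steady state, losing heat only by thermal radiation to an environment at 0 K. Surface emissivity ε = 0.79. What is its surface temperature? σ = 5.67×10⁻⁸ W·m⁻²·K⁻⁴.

T ≈ 1860 K

Steady state: internal power = radiated power, P = εσA T⁴.
Radiating area A = 2πrL = 2.042×10⁻⁴ m².
T⁴ = P/(εσA) = 109/(0.79·5.67×10⁻⁸·2.042×10⁻⁴) = 1.192×10¹³ K⁴.
T = (1.192×10¹³)^(1/4).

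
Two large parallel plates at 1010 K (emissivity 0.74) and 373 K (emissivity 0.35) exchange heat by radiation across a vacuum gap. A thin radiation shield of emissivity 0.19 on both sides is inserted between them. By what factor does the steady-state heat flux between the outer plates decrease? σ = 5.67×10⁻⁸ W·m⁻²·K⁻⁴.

Without shield: q₀ = σΔ(T⁴)/(1/ε₁+1/ε₂−1) with denominator 3.208.
With shield the two gaps are in series; the resistances add: (1/ε₁+1/ε_s−1)+(1/ε_s+1/ε₂−1) = 5.615+7.120 = 12.73.
Heat-flux ratio q₀/q = 12.73/3.208.

factor ≈ 3.97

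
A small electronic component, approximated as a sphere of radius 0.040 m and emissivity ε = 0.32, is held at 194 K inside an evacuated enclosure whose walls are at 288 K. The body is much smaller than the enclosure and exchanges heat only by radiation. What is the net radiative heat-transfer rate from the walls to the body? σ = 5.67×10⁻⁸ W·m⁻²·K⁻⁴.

For a small grey body in a large enclosure: P_net = εσA(T_body⁴ − T_wall⁴).
A = 4πr² = 0.02011 m²; T_body⁴ − T_wall⁴ = 1.416×10⁹ − 6.880×10⁹ = -5.463×10⁹ K⁴.
|P_net| = 0.32·5.67×10⁻⁸·0.02011·5.463×10⁹.

P_net ≈ 1.99 W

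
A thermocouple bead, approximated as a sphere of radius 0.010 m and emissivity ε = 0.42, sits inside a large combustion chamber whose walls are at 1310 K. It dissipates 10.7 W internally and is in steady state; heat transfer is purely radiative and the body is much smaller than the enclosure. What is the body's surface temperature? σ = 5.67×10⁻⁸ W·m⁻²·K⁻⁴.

For a small grey body in a large enclosure, net radiated power = εσA(T⁴ − T_w⁴).
Steady state: P = εσA(T⁴ − T_w⁴) with A = 4πr² = 0.001257 m².
T⁴ = P/(εσA) + T_w⁴ = 10.7/(0.42·5.67×10⁻⁸·0.001257) + (1310)⁴
    = 3.576×10¹¹ + 2.945×10¹² = 3.303×10¹² K⁴.

T ≈ 1350 K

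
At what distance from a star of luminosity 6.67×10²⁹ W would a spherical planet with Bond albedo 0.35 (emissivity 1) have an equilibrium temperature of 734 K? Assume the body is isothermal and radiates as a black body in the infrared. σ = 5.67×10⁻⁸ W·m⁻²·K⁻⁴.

For an isothermal black-emitting sphere, (1−a)S·πr² = σ·4πr²·T⁴ ⇒ S = 4σT⁴/(1−a).
S = 4·5.67×10⁻⁸·(734)⁴/0.650 = 1.013×10⁵ W/m².
Flux falls as S = L/(4πd²), so d = √(L/(4πS)) = √(6.67×10²⁹/(4π·1.013×10⁵)).

d ≈ 7.24×10¹¹ m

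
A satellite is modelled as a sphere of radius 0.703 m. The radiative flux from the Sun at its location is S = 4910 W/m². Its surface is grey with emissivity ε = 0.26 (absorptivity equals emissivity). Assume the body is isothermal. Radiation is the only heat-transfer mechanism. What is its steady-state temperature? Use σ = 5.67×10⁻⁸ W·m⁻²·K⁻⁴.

T ≈ 384 K

At equilibrium, absorbed power = emitted power.
Absorbing cross-section = πr² = 1.553 m²; emitting surface = 4πr² = 6.210 m² (ratio 4).
εS·A_cross = εσ·A_surf·T⁴  ⇒  T⁴ = S/(4σ)   (ε cancels).
T⁴ = 4910/(4·5.67×10⁻⁸) = 2.165×10¹⁰ K⁴.
T = (2.165×10¹⁰)^(1/4).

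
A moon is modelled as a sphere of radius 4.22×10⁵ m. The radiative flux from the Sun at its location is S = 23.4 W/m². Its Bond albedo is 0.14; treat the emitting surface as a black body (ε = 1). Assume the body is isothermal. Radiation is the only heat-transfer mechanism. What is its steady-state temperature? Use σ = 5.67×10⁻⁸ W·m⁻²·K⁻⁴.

T ≈ 97.1 K

At equilibrium, absorbed power = emitted power.
Absorbing cross-section = πr² = 5.595×10¹¹ m²; emitting surface = 4πr² = 2.238×10¹² m² (ratio 4).
(1−a)S·A_cross = εσ·A_surf·T⁴  ⇒  T⁴ = (1−a)S/(4σ).
T⁴ = 0.860·23.4/(4·5.67×10⁻⁸) = 8.873×10⁷ K⁴.
T = (8.873×10⁷)^(1/4).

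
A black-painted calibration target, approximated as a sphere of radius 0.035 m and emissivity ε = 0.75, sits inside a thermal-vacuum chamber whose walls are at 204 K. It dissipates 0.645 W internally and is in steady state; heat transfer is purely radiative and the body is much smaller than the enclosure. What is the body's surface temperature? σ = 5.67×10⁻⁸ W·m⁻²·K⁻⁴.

For a small grey body in a large enclosure, net radiated power = εσA(T⁴ − T_w⁴).
Steady state: P = εσA(T⁴ − T_w⁴) with A = 4πr² = 0.01539 m².
T⁴ = P/(εσA) + T_w⁴ = 0.645/(0.75·5.67×10⁻⁸·0.01539) + (204)⁴
    = 9.853×10⁸ + 1.732×10⁹ = 2.717×10⁹ K⁴.

T ≈ 228 K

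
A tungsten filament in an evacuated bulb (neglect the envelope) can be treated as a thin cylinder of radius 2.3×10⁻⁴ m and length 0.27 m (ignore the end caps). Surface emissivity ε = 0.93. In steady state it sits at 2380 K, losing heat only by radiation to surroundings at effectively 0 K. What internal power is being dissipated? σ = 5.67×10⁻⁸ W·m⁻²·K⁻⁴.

Steady state: P = εσA T⁴.
A = 2πrL = 3.902×10⁻⁴ m²; T⁴ = (2380)⁴ = 3.209×10¹³ K⁴.
P = 0.93 × 5.67×10⁻⁸ × 3.902×10⁻⁴ × 3.209×10¹³.

P ≈ 660 W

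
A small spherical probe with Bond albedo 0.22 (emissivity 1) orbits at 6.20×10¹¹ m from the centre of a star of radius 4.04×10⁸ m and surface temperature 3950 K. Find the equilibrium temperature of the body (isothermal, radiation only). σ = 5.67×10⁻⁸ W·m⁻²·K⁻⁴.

T ≈ 67.0 K

The star's surface emits σT_*⁴; at distance d the flux is S = σT_*⁴(R_*/d)².
S = 5.67×10⁻⁸·(3950)⁴·(4.04×10⁸/6.20×10¹¹)² = 5.861 W/m².
For an isothermal sphere T⁴ = (1−a)S/(4σ) = 2.016×10⁷ K⁴.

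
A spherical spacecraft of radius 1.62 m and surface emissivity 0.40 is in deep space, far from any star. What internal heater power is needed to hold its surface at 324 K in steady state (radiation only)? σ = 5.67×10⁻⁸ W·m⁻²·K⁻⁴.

P = εσ·4πr²·T⁴.
4πr² = 32.98 m²; T⁴ = 1.102×10¹⁰ K⁴.
P = 0.40·5.67×10⁻⁸·32.98·1.102×10¹⁰.

P ≈ 8240 W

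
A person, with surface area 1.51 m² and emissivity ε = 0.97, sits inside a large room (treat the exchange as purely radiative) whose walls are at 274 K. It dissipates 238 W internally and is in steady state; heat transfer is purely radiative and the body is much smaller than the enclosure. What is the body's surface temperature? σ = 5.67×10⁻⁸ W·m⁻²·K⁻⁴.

T ≈ 304 K

For a small grey body in a large enclosure, net radiated power = εσA(T⁴ − T_w⁴).
Steady state: P = εσA(T⁴ − T_w⁴) with A = 1.51 m².
T⁴ = P/(εσA) + T_w⁴ = 238/(0.97·5.67×10⁻⁸·1.510) + (274)⁴
    = 2.866×10⁹ + 5.636×10⁹ = 8.502×10⁹ K⁴.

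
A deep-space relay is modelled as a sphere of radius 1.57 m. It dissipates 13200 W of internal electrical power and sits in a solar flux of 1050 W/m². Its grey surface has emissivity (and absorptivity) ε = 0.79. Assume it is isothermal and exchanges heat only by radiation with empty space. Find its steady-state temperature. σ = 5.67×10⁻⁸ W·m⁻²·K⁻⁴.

At steady state, absorbed solar power + internal power = radiated power.
Absorbed: α·S·A_cross = 0.79·1050·7.744 = 6423 W (cross-section πr²).
Total input = 6423 + 13200 = 19620 W.
Radiated: εσ·A_surf·T⁴ with A_surf = 4πr² = 30.97 m².
T⁴ = 19620/(0.79·5.67×10⁻⁸·30.97) = 1.414×10¹⁰ K⁴.

T ≈ 345 K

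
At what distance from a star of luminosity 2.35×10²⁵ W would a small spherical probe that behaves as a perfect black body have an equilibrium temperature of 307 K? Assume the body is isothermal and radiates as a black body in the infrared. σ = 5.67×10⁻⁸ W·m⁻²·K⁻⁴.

d ≈ 3.05×10¹⁰ m

For an isothermal black-emitting sphere, (1−a)S·πr² = σ·4πr²·T⁴ ⇒ S = 4σT⁴/(1−a).
S = 4·5.67×10⁻⁸·(307)⁴/1.00 = 2015 W/m².
Flux falls as S = L/(4πd²), so d = √(L/(4πS)) = √(2.35×10²⁵/(4π·2015)).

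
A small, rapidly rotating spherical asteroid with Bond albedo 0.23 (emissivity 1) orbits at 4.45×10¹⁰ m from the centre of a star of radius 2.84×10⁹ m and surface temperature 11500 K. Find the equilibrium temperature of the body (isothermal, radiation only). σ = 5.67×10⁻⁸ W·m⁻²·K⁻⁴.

The star's surface emits σT_*⁴; at distance d the flux is S = σT_*⁴(R_*/d)².
S = 5.67×10⁻⁸·(11500)⁴·(2.84×10⁹/4.45×10¹⁰)² = 4.039×10⁶ W/m².
For an isothermal sphere T⁴ = (1−a)S/(4σ) = 1.371×10¹³ K⁴.

T ≈ 1920 K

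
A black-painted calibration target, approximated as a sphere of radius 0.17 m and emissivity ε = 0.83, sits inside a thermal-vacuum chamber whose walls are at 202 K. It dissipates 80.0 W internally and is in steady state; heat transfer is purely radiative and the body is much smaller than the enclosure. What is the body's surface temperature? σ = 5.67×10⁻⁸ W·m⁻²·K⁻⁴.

T ≈ 282 K

For a small grey body in a large enclosure, net radiated power = εσA(T⁴ − T_w⁴).
Steady state: P = εσA(T⁴ − T_w⁴) with A = 4πr² = 0.3632 m².
T⁴ = P/(εσA) + T_w⁴ = 80.0/(0.83·5.67×10⁻⁸·0.3632) + (202)⁴
    = 4.681×10⁹ + 1.665×10⁹ = 6.346×10⁹ K⁴.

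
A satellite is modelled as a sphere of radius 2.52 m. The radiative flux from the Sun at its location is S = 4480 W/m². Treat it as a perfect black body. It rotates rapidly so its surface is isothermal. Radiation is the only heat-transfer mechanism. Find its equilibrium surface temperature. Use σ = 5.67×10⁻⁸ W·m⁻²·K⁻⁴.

T ≈ 375 K

At equilibrium, absorbed power = emitted power.
Absorbing cross-section = πr² = 19.95 m²; emitting surface = 4πr² = 79.80 m² (ratio 4).
S·A_cross = εσ·A_surf·T⁴  ⇒  T⁴ = S/(4σ).
T⁴ = 1.00·4480/(4·5.67×10⁻⁸) = 1.975×10¹⁰ K⁴.
T = (1.975×10¹⁰)^(1/4).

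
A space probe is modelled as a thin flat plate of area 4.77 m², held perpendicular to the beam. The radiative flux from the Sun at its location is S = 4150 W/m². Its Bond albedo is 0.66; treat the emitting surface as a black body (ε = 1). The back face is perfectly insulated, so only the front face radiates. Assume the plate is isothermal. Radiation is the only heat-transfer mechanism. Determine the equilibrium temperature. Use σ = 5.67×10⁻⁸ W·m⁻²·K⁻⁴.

At equilibrium, absorbed power = emitted power.
Absorbing cross-section = A = 4.770 m²; emitting surface = A = 4.770 m² (ratio 1).
(1−a)S·A_cross = εσ·A_surf·T⁴  ⇒  T⁴ = (1−a)S/(1σ).
T⁴ = 0.340·4150/(1·5.67×10⁻⁸) = 2.489×10¹⁰ K⁴.
T = (2.489×10¹⁰)^(1/4).

T ≈ 397 K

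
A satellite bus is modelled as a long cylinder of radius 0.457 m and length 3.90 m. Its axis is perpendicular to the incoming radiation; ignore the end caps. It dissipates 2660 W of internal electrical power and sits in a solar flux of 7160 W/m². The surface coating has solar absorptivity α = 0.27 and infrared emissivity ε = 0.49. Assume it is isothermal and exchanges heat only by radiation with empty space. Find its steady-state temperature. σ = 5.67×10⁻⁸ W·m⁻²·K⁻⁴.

T ≈ 419 K

At steady state, absorbed solar power + internal power = radiated power.
Absorbed: α·S·A_cross = 0.27·7160·3.565 = 6891 W (cross-section 2rL).
Total input = 6891 + 2660 = 9551 W.
Radiated: εσ·A_surf·T⁴ with A_surf = 2πrL = 11.20 m².
T⁴ = 9551/(0.49·5.67×10⁻⁸·11.20) = 3.070×10¹⁰ K⁴.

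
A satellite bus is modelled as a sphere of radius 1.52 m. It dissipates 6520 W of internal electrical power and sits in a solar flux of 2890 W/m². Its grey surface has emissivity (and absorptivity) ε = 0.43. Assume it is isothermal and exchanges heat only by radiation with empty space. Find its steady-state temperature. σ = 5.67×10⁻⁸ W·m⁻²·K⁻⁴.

At steady state, absorbed solar power + internal power = radiated power.
Absorbed: α·S·A_cross = 0.43·2890·7.258 = 9020 W (cross-section πr²).
Total input = 9020 + 6520 = 15540 W.
Radiated: εσ·A_surf·T⁴ with A_surf = 4πr² = 29.03 m².
T⁴ = 15540/(0.43·5.67×10⁻⁸·29.03) = 2.195×10¹⁰ K⁴.

T ≈ 385 K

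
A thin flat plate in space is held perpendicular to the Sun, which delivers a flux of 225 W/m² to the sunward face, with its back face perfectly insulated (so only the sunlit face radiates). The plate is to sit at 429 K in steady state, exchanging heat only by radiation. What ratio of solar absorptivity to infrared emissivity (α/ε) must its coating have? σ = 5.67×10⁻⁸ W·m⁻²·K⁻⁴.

Balance: αS·A = εσ·1A·T⁴ ⇒ α/ε = σT⁴/S.
α/ε = 5.67×10⁻⁸·(429)⁴/225 = 5.67×10⁻⁸·3.387×10¹⁰/225.

α/ε ≈ 8.54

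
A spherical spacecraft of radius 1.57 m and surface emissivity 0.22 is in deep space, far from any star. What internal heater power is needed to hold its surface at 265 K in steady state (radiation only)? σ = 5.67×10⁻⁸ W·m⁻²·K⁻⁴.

P ≈ 1910 W

P = εσ·4πr²·T⁴.
4πr² = 30.97 m²; T⁴ = 4.932×10⁹ K⁴.
P = 0.22·5.67×10⁻⁸·30.97·4.932×10⁹.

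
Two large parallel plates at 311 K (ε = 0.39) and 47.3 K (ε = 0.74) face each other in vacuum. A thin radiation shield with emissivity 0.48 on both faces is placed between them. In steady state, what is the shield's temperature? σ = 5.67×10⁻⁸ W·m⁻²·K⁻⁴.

In steady state the net flux on the hot side equals that on the cold side.
σ(T₁⁴−T_s⁴)/D₁ = σ(T_s⁴−T₂⁴)/D₂, with D₁ = 1/ε₁+1/ε_s−1 = 3.647, D₂ = 1/ε_s+1/ε₂−1 = 2.435.
Solve for T_s⁴: T_s⁴ = (D₂·T₁⁴ + D₁·T₂⁴)/(D₁+D₂) = 3.748×10⁹ K⁴.

T_s ≈ 247 K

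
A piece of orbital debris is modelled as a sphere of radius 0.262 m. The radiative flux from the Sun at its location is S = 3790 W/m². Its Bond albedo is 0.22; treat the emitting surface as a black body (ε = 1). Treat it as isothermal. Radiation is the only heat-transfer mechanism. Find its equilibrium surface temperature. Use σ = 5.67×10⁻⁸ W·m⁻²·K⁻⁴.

T ≈ 338 K

At equilibrium, absorbed power = emitted power.
Absorbing cross-section = πr² = 0.2157 m²; emitting surface = 4πr² = 0.8626 m² (ratio 4).
(1−a)S·A_cross = εσ·A_surf·T⁴  ⇒  T⁴ = (1−a)S/(4σ).
T⁴ = 0.780·3790/(4·5.67×10⁻⁸) = 1.303×10¹⁰ K⁴.
T = (1.303×10¹⁰)^(1/4).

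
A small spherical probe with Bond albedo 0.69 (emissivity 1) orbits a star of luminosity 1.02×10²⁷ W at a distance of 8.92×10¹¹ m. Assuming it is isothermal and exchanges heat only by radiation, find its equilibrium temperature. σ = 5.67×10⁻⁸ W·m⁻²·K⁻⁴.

First find the stellar flux at distance d: S = L/(4πd²) = 1.02×10²⁷/(4π·(8.92×10¹¹)²) = 102.0 W/m².
For an isothermal sphere, absorbed (1−a)S·πr² = emitted σ·4πr²·T⁴, so T⁴ = (1−a)S/(4σ).
T⁴ = 0.310·102.0/(4·5.67×10⁻⁸) = 1.394×10⁸ K⁴.

T ≈ 109 K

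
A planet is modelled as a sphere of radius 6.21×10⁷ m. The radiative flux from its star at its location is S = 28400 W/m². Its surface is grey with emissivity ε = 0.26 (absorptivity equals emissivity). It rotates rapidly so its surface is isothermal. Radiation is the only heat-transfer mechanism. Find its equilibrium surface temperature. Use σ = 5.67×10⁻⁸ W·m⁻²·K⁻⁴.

At equilibrium, absorbed power = emitted power.
Absorbing cross-section = πr² = 1.212×10¹⁶ m²; emitting surface = 4πr² = 4.846×10¹⁶ m² (ratio 4).
εS·A_cross = εσ·A_surf·T⁴  ⇒  T⁴ = S/(4σ)   (ε cancels).
T⁴ = 28400/(4·5.67×10⁻⁸) = 1.252×10¹¹ K⁴.
T = (1.252×10¹¹)^(1/4).

T ≈ 595 K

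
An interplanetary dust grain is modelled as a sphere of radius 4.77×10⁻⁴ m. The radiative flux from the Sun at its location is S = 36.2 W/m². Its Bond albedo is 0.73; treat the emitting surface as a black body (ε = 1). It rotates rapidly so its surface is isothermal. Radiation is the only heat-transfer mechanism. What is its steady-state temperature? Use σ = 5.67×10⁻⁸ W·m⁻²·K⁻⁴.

At equilibrium, absorbed power = emitted power.
Absorbing cross-section = πr² = 7.148×10⁻⁷ m²; emitting surface = 4πr² = 2.859×10⁻⁶ m² (ratio 4).
(1−a)S·A_cross = εσ·A_surf·T⁴  ⇒  T⁴ = (1−a)S/(4σ).
T⁴ = 0.270·36.2/(4·5.67×10⁻⁸) = 4.310×10⁷ K⁴.
T = (4.310×10⁷)^(1/4).

T ≈ 81.0 K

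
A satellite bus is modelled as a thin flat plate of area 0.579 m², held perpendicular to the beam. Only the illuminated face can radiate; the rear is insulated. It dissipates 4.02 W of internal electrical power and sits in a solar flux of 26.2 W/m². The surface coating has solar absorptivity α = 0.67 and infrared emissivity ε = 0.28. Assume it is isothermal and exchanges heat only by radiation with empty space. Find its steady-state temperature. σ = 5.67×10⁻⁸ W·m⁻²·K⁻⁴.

At steady state, absorbed solar power + internal power = radiated power.
Absorbed: α·S·A_cross = 0.67·26.2·0.5790 = 10.16 W (cross-section A).
Total input = 10.16 + 4.02 = 14.18 W.
Radiated: εσ·A_surf·T⁴ with A_surf = A = 0.5790 m².
T⁴ = 14.18/(0.28·5.67×10⁻⁸·0.5790) = 1.543×10⁹ K⁴.

T ≈ 198 K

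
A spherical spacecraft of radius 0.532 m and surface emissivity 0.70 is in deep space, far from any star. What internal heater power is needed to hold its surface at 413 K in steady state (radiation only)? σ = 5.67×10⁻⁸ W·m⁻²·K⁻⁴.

P ≈ 4110 W

P = εσ·4πr²·T⁴.
4πr² = 3.557 m²; T⁴ = 2.909×10¹⁰ K⁴.
P = 0.70·5.67×10⁻⁸·3.557·2.909×10¹⁰.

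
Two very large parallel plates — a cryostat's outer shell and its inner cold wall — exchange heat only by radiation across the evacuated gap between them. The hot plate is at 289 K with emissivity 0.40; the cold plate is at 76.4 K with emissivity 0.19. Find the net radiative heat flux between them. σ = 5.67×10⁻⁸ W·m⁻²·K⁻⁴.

q ≈ 58.2 W/m²

For two infinite grey parallel plates, q = σ(T₁⁴ − T₂⁴)/(1/ε₁ + 1/ε₂ − 1).
T₁⁴ − T₂⁴ = 6.976×10⁹ − 3.407×10⁷ = 6.942×10⁹ K⁴.
1/ε₁ + 1/ε₂ − 1 = 2.500 + 5.263 − 1 = 6.763.
q = 5.67×10⁻⁸ × 6.942×10⁹ / 6.763.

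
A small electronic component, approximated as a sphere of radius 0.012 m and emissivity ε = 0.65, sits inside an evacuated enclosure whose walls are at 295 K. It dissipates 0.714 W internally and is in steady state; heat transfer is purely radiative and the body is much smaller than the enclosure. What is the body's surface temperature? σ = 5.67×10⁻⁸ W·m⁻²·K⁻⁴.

For a small grey body in a large enclosure, net radiated power = εσA(T⁴ − T_w⁴).
Steady state: P = εσA(T⁴ − T_w⁴) with A = 4πr² = 0.001810 m².
T⁴ = P/(εσA) + T_w⁴ = 0.714/(0.65·5.67×10⁻⁸·0.001810) + (295)⁴
    = 1.071×10¹⁰ + 7.573×10⁹ = 1.828×10¹⁰ K⁴.

T ≈ 368 K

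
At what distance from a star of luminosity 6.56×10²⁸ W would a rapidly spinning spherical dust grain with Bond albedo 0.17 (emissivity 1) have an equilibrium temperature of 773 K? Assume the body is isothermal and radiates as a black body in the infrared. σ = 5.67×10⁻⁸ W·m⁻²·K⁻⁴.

d ≈ 2.31×10¹¹ m

For an isothermal black-emitting sphere, (1−a)S·πr² = σ·4πr²·T⁴ ⇒ S = 4σT⁴/(1−a).
S = 4·5.67×10⁻⁸·(773)⁴/0.830 = 97560 W/m².
Flux falls as S = L/(4πd²), so d = √(L/(4πS)) = √(6.56×10²⁸/(4π·97560)).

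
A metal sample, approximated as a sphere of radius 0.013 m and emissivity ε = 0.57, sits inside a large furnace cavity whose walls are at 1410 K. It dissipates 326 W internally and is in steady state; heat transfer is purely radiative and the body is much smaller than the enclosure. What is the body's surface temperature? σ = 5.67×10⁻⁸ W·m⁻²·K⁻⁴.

For a small grey body in a large enclosure, net radiated power = εσA(T⁴ − T_w⁴).
Steady state: P = εσA(T⁴ − T_w⁴) with A = 4πr² = 0.002124 m².
T⁴ = P/(εσA) + T_w⁴ = 326/(0.57·5.67×10⁻⁸·0.002124) + (1410)⁴
    = 4.750×10¹² + 3.953×10¹² = 8.702×10¹² K⁴.

T ≈ 1720 K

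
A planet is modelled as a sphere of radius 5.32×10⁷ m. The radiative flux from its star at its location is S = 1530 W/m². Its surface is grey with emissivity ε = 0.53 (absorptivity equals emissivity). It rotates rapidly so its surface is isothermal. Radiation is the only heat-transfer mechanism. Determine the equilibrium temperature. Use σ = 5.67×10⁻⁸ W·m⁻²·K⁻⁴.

T ≈ 287 K

At equilibrium, absorbed power = emitted power.
Absorbing cross-section = πr² = 8.891×10¹⁵ m²; emitting surface = 4πr² = 3.557×10¹⁶ m² (ratio 4).
εS·A_cross = εσ·A_surf·T⁴  ⇒  T⁴ = S/(4σ)   (ε cancels).
T⁴ = 1530/(4·5.67×10⁻⁸) = 6.746×10⁹ K⁴.
T = (6.746×10⁹)^(1/4).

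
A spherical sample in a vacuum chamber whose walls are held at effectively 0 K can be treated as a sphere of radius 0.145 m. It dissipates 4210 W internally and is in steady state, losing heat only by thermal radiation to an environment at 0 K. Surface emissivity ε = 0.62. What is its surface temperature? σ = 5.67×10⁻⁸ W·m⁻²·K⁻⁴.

Steady state: internal power = radiated power, P = εσA T⁴.
Radiating area A = 4πr² = 0.2642 m².
T⁴ = P/(εσA) = 4210/(0.62·5.67×10⁻⁸·0.2642) = 4.533×10¹¹ K⁴.
T = (4.533×10¹¹)^(1/4).

T ≈ 821 K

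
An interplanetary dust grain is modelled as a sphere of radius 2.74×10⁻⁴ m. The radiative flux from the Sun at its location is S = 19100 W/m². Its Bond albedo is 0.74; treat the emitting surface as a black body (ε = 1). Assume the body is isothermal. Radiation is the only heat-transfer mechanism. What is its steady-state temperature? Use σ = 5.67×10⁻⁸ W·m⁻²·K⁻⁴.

At equilibrium, absorbed power = emitted power.
Absorbing cross-section = πr² = 2.359×10⁻⁷ m²; emitting surface = 4πr² = 9.434×10⁻⁷ m² (ratio 4).
(1−a)S·A_cross = εσ·A_surf·T⁴  ⇒  T⁴ = (1−a)S/(4σ).
T⁴ = 0.260·19100/(4·5.67×10⁻⁸) = 2.190×10¹⁰ K⁴.
T = (2.190×10¹⁰)^(1/4).

T ≈ 385 K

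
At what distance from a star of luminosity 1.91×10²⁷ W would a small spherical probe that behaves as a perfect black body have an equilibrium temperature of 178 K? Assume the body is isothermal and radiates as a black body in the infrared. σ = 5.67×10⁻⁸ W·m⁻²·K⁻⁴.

For an isothermal black-emitting sphere, (1−a)S·πr² = σ·4πr²·T⁴ ⇒ S = 4σT⁴/(1−a).
S = 4·5.67×10⁻⁸·(178)⁴/1.00 = 227.7 W/m².
Flux falls as S = L/(4πd²), so d = √(L/(4πS)) = √(1.91×10²⁷/(4π·227.7)).

d ≈ 8.17×10¹¹ m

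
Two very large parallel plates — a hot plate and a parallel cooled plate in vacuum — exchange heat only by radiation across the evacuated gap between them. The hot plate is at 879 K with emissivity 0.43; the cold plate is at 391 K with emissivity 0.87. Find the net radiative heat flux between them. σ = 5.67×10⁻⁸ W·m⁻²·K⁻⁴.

For two infinite grey parallel plates, q = σ(T₁⁴ − T₂⁴)/(1/ε₁ + 1/ε₂ − 1).
T₁⁴ − T₂⁴ = 5.970×10¹¹ − 2.337×10¹⁰ = 5.736×10¹¹ K⁴.
1/ε₁ + 1/ε₂ − 1 = 2.326 + 1.149 − 1 = 2.475.
q = 5.67×10⁻⁸ × 5.736×10¹¹ / 2.475.

q ≈ 13100 W/m²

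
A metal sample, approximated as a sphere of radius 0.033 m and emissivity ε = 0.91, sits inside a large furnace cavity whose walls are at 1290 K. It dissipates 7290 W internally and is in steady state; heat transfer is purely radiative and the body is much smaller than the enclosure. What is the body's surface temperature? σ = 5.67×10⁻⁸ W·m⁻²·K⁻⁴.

T ≈ 1900 K

For a small grey body in a large enclosure, net radiated power = εσA(T⁴ − T_w⁴).
Steady state: P = εσA(T⁴ − T_w⁴) with A = 4πr² = 0.01368 m².
T⁴ = P/(εσA) + T_w⁴ = 7290/(0.91·5.67×10⁻⁸·0.01368) + (1290)⁴
    = 1.032×10¹³ + 2.769×10¹² = 1.309×10¹³ K⁴.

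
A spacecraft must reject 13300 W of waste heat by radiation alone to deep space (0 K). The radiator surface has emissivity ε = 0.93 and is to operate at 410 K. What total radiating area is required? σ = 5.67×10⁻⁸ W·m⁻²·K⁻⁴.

P = εσA T⁴ ⇒ A = P/(εσT⁴).
T⁴ = 2.826×10¹⁰ K⁴.
A = 13300/(0.93 × 5.67×10⁻⁸ × 2.826×10¹⁰).

A ≈ 8.93 m²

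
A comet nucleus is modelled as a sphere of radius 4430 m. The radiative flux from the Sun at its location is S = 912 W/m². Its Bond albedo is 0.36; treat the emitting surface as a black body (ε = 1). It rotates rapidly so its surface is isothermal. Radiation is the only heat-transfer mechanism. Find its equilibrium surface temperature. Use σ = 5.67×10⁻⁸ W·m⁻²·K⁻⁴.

T ≈ 225 K

At equilibrium, absorbed power = emitted power.
Absorbing cross-section = πr² = 6.165×10⁷ m²; emitting surface = 4πr² = 2.466×10⁸ m² (ratio 4).
(1−a)S·A_cross = εσ·A_surf·T⁴  ⇒  T⁴ = (1−a)S/(4σ).
T⁴ = 0.640·912/(4·5.67×10⁻⁸) = 2.574×10⁹ K⁴.
T = (2.574×10⁹)^(1/4).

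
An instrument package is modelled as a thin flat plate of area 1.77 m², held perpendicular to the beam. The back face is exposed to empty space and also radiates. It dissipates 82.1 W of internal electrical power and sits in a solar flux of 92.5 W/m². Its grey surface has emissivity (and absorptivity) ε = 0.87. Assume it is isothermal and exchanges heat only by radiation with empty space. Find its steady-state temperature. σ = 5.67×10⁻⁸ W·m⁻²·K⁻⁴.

At steady state, absorbed solar power + internal power = radiated power.
Absorbed: α·S·A_cross = 0.87·92.5·1.770 = 142.4 W (cross-section A).
Total input = 142.4 + 82.1 = 224.5 W.
Radiated: εσ·A_surf·T⁴ with A_surf = 2A = 3.540 m².
T⁴ = 224.5/(0.87·5.67×10⁻⁸·3.540) = 1.286×10⁹ K⁴.

T ≈ 189 K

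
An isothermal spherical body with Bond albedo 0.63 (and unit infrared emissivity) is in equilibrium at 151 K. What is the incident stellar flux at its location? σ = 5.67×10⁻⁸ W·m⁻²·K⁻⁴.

S ≈ 319 W/m²

(1−a)S·πr² = σ·4πr²·T⁴ ⇒ S = 4σT⁴/(1−a).
S = 4·5.67×10⁻⁸·5.199×10⁸/0.370.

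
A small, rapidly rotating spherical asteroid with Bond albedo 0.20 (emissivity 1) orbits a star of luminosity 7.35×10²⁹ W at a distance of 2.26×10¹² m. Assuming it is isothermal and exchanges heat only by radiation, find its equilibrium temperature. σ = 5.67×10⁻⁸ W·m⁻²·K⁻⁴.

T ≈ 448 K

First find the stellar flux at distance d: S = L/(4πd²) = 7.35×10²⁹/(4π·(2.26×10¹²)²) = 11450 W/m².
For an isothermal sphere, absorbed (1−a)S·πr² = emitted σ·4πr²·T⁴, so T⁴ = (1−a)S/(4σ).
T⁴ = 0.800·11450/(4·5.67×10⁻⁸) = 4.039×10¹⁰ K⁴.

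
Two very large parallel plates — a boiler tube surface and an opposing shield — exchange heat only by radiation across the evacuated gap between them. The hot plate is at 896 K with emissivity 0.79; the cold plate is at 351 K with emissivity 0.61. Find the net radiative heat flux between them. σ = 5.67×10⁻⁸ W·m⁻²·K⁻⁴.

For two infinite grey parallel plates, q = σ(T₁⁴ − T₂⁴)/(1/ε₁ + 1/ε₂ − 1).
T₁⁴ − T₂⁴ = 6.445×10¹¹ − 1.518×10¹⁰ = 6.293×10¹¹ K⁴.
1/ε₁ + 1/ε₂ − 1 = 1.266 + 1.639 − 1 = 1.905.
q = 5.67×10⁻⁸ × 6.293×10¹¹ / 1.905.

q ≈ 18700 W/m²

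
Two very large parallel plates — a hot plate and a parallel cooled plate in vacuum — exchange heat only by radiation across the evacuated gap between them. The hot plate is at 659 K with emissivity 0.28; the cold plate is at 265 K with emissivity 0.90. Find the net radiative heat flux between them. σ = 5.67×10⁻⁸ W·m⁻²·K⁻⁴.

q ≈ 2830 W/m²

For two infinite grey parallel plates, q = σ(T₁⁴ − T₂⁴)/(1/ε₁ + 1/ε₂ − 1).
T₁⁴ − T₂⁴ = 1.886×10¹¹ − 4.932×10⁹ = 1.837×10¹¹ K⁴.
1/ε₁ + 1/ε₂ − 1 = 3.571 + 1.111 − 1 = 3.683.
q = 5.67×10⁻⁸ × 1.837×10¹¹ / 3.683.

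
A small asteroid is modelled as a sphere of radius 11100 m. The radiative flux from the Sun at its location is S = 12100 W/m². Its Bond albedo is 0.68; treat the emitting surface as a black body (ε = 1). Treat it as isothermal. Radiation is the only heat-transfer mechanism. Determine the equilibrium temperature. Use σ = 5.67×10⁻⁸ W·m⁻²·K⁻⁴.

At equilibrium, absorbed power = emitted power.
Absorbing cross-section = πr² = 3.871×10⁸ m²; emitting surface = 4πr² = 1.548×10⁹ m² (ratio 4).
(1−a)S·A_cross = εσ·A_surf·T⁴  ⇒  T⁴ = (1−a)S/(4σ).
T⁴ = 0.320·12100/(4·5.67×10⁻⁸) = 1.707×10¹⁰ K⁴.
T = (1.707×10¹⁰)^(1/4).

T ≈ 361 K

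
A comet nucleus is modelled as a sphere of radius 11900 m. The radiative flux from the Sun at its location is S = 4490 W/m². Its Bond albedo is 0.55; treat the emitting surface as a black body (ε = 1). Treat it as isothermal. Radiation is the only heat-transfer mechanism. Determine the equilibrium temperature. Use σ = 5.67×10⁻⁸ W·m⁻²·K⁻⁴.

T ≈ 307 K

At equilibrium, absorbed power = emitted power.
Absorbing cross-section = πr² = 4.449×10⁸ m²; emitting surface = 4πr² = 1.780×10⁹ m² (ratio 4).
(1−a)S·A_cross = εσ·A_surf·T⁴  ⇒  T⁴ = (1−a)S/(4σ).
T⁴ = 0.450·4490/(4·5.67×10⁻⁸) = 8.909×10⁹ K⁴.
T = (8.909×10⁹)^(1/4).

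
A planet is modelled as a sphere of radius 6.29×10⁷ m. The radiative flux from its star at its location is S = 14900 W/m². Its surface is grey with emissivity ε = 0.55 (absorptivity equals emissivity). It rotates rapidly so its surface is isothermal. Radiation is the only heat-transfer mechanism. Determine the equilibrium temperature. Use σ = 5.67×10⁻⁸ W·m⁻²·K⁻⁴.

At equilibrium, absorbed power = emitted power.
Absorbing cross-section = πr² = 1.243×10¹⁶ m²; emitting surface = 4πr² = 4.972×10¹⁶ m² (ratio 4).
εS·A_cross = εσ·A_surf·T⁴  ⇒  T⁴ = S/(4σ)   (ε cancels).
T⁴ = 14900/(4·5.67×10⁻⁸) = 6.570×10¹⁰ K⁴.
T = (6.570×10¹⁰)^(1/4).

T ≈ 506 K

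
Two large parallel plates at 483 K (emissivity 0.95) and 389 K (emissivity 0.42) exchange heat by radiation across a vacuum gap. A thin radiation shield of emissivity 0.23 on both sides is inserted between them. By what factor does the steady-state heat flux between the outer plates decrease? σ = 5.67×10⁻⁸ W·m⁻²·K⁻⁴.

Without shield: q₀ = σΔ(T⁴)/(1/ε₁+1/ε₂−1) with denominator 2.434.
With shield the two gaps are in series; the resistances add: (1/ε₁+1/ε_s−1)+(1/ε_s+1/ε₂−1) = 4.400+5.729 = 10.13.
Heat-flux ratio q₀/q = 10.13/2.434.

factor ≈ 4.16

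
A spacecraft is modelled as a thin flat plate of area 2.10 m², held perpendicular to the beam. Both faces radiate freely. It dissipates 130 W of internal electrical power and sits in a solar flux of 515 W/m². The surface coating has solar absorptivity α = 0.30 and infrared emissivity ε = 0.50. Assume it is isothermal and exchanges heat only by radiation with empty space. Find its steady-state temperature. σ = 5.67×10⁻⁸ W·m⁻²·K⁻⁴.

At steady state, absorbed solar power + internal power = radiated power.
Absorbed: α·S·A_cross = 0.30·515·2.100 = 324.4 W (cross-section A).
Total input = 324.4 + 130 = 454.4 W.
Radiated: εσ·A_surf·T⁴ with A_surf = 2A = 4.200 m².
T⁴ = 454.4/(0.50·5.67×10⁻⁸·4.200) = 3.817×10⁹ K⁴.

T ≈ 249 K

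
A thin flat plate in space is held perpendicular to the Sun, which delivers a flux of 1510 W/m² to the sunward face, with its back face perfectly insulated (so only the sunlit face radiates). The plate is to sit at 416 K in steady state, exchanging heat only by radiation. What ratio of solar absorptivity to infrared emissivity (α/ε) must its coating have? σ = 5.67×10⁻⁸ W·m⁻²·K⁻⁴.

Balance: αS·A = εσ·1A·T⁴ ⇒ α/ε = σT⁴/S.
α/ε = 5.67×10⁻⁸·(416)⁴/1510 = 5.67×10⁻⁸·2.995×10¹⁰/1510.

α/ε ≈ 1.12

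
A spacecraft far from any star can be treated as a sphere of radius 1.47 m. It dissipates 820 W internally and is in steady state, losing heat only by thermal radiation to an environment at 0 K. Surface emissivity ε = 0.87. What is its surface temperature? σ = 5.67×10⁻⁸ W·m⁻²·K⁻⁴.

Steady state: internal power = radiated power, P = εσA T⁴.
Radiating area A = 4πr² = 27.15 m².
T⁴ = P/(εσA) = 820/(0.87·5.67×10⁻⁸·27.15) = 6.122×10⁸ K⁴.
T = (6.122×10⁸)^(1/4).

T ≈ 157 K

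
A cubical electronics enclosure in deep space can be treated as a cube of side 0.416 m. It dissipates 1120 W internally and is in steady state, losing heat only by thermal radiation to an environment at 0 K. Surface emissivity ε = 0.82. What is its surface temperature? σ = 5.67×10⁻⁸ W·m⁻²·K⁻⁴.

Steady state: internal power = radiated power, P = εσA T⁴.
Radiating area A = 6L² = 1.038 m².
T⁴ = P/(εσA) = 1120/(0.82·5.67×10⁻⁸·1.038) = 2.320×10¹⁰ K⁴.
T = (2.320×10¹⁰)^(1/4).

T ≈ 390 K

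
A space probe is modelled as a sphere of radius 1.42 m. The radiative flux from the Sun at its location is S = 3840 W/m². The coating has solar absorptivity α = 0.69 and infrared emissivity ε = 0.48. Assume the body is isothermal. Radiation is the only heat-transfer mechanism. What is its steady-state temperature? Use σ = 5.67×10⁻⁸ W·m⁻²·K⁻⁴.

T ≈ 395 K

At equilibrium, absorbed power = emitted power.
Absorbing cross-section = πr² = 6.335 m²; emitting surface = 4πr² = 25.34 m² (ratio 4).
αS·A_cross = εσ·A_surf·T⁴  ⇒  T⁴ = αS/(ε·4σ).
T⁴ = 0.690·3840/(0.48·4·5.67×10⁻⁸) = 2.434×10¹⁰ K⁴.
T = (2.434×10¹⁰)^(1/4).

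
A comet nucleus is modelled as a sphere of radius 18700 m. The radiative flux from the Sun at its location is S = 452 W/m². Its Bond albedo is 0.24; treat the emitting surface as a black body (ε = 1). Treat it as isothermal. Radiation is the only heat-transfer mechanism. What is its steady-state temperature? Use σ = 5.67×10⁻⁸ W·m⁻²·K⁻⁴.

At equilibrium, absorbed power = emitted power.
Absorbing cross-section = πr² = 1.099×10⁹ m²; emitting surface = 4πr² = 4.394×10⁹ m² (ratio 4).
(1−a)S·A_cross = εσ·A_surf·T⁴  ⇒  T⁴ = (1−a)S/(4σ).
T⁴ = 0.760·452/(4·5.67×10⁻⁸) = 1.515×10⁹ K⁴.
T = (1.515×10⁹)^(1/4).

T ≈ 197 K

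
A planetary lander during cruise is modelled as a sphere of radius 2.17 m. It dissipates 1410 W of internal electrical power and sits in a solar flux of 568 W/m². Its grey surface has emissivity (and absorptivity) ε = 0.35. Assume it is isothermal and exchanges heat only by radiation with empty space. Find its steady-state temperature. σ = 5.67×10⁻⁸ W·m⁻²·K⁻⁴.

At steady state, absorbed solar power + internal power = radiated power.
Absorbed: α·S·A_cross = 0.35·568·14.79 = 2941 W (cross-section πr²).
Total input = 2941 + 1410 = 4351 W.
Radiated: εσ·A_surf·T⁴ with A_surf = 4πr² = 59.17 m².
T⁴ = 4351/(0.35·5.67×10⁻⁸·59.17) = 3.705×10⁹ K⁴.

T ≈ 247 K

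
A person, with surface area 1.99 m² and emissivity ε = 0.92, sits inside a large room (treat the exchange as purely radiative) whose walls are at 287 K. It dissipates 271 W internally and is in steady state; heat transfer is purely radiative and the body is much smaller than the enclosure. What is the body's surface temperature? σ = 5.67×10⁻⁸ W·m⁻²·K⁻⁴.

T ≈ 311 K

For a small grey body in a large enclosure, net radiated power = εσA(T⁴ − T_w⁴).
Steady state: P = εσA(T⁴ − T_w⁴) with A = 1.99 m².
T⁴ = P/(εσA) + T_w⁴ = 271/(0.92·5.67×10⁻⁸·1.990) + (287)⁴
    = 2.611×10⁹ + 6.785×10⁹ = 9.395×10⁹ K⁴.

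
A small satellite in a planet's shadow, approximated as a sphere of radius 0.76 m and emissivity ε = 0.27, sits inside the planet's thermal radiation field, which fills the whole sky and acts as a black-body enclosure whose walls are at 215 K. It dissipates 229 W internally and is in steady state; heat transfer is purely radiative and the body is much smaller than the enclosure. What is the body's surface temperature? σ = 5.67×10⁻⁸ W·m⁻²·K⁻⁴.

For a small grey body in a large enclosure, net radiated power = εσA(T⁴ − T_w⁴).
Steady state: P = εσA(T⁴ − T_w⁴) with A = 4πr² = 7.258 m².
T⁴ = P/(εσA) + T_w⁴ = 229/(0.27·5.67×10⁻⁸·7.258) + (215)⁴
    = 2.061×10⁹ + 2.137×10⁹ = 4.198×10⁹ K⁴.

T ≈ 255 K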